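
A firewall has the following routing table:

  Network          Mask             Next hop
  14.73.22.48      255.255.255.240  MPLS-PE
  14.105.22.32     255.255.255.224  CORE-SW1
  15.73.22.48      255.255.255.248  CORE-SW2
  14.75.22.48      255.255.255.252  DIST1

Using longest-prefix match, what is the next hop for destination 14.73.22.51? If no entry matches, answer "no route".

MPLS-PE

Routes whose prefix contains 14.73.22.51:
  14.73.22.48/28 (14.73.22.48 - 14.73.22.63) -> MPLS-PE
More-specific entries that do NOT match:
  14.75.22.48/30 (14.75.22.48 - 14.75.22.51) does not contain 14.73.22.51
  15.73.22.48/29 (15.73.22.48 - 15.73.22.55) does not contain 14.73.22.51
Longest matching prefix is /28 -> next hop MPLS-PE.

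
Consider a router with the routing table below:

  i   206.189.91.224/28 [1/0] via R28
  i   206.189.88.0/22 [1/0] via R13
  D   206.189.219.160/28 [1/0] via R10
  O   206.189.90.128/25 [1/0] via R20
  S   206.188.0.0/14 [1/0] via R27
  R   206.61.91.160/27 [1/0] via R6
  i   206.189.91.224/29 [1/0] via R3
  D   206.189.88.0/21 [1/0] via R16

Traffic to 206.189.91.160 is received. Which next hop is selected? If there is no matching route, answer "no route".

Routes whose prefix contains 206.189.91.160:
  206.188.0.0/14 (206.188.0.0 - 206.191.255.255) -> R27
  206.189.88.0/21 (206.189.88.0 - 206.189.95.255) -> R16
  206.189.88.0/22 (206.189.88.0 - 206.189.91.255) -> R13
More-specific entries that do NOT match:
  206.189.91.224/29 (206.189.91.224 - 206.189.91.231) does not contain 206.189.91.160
  206.189.91.224/28 (206.189.91.224 - 206.189.91.239) does not contain 206.189.91.160
  206.189.219.160/28 (206.189.219.160 - 206.189.219.175) does not contain 206.189.91.160
  206.61.91.160/27 (206.61.91.160 - 206.61.91.191) does not contain 206.189.91.160
  206.189.90.128/25 (206.189.90.128 - 206.189.90.255) does not contain 206.189.91.160
Longest matching prefix is /22 -> next hop R13.

R13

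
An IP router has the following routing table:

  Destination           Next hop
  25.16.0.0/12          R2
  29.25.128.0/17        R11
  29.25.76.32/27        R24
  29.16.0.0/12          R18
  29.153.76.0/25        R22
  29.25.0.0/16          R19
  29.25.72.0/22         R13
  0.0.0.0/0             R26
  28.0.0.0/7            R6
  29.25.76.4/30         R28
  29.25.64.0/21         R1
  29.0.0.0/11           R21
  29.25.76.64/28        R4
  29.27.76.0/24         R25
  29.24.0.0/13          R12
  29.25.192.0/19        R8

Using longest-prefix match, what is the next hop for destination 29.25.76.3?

R19

Routes whose prefix contains 29.25.76.3:
  0.0.0.0/0 (default, matches everything) -> R26
  28.0.0.0/7 (28.0.0.0 - 29.255.255.255) -> R6
  29.0.0.0/11 (29.0.0.0 - 29.31.255.255) -> R21
  29.16.0.0/12 (29.16.0.0 - 29.31.255.255) -> R18
  29.24.0.0/13 (29.24.0.0 - 29.31.255.255) -> R12
  29.25.0.0/16 (29.25.0.0 - 29.25.255.255) -> R19
More-specific entries that do NOT match:
  29.25.76.4/30 (29.25.76.4 - 29.25.76.7) does not contain 29.25.76.3
  29.25.76.64/28 (29.25.76.64 - 29.25.76.79) does not contain 29.25.76.3
  29.25.76.32/27 (29.25.76.32 - 29.25.76.63) does not contain 29.25.76.3
  29.153.76.0/25 (29.153.76.0 - 29.153.76.127) does not contain 29.25.76.3
  29.27.76.0/24 (29.27.76.0 - 29.27.76.255) does not contain 29.25.76.3
  29.25.72.0/22 (29.25.72.0 - 29.25.75.255) does not contain 29.25.76.3
  29.25.64.0/21 (29.25.64.0 - 29.25.71.255) does not contain 29.25.76.3
  29.25.192.0/19 (29.25.192.0 - 29.25.223.255) does not contain 29.25.76.3
  29.25.128.0/17 (29.25.128.0 - 29.25.255.255) does not contain 29.25.76.3
Longest matching prefix is /16 -> next hop R19.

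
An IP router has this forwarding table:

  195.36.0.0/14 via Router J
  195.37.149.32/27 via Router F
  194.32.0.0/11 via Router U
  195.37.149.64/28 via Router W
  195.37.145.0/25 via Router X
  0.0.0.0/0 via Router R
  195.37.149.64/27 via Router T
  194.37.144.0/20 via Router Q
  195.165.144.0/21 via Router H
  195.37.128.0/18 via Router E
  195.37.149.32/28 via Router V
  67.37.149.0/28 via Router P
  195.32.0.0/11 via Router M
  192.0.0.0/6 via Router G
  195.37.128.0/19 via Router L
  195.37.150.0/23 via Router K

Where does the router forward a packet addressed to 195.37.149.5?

Router L

Routes whose prefix contains 195.37.149.5:
  0.0.0.0/0 (default, matches everything) -> Router R
  192.0.0.0/6 (192.0.0.0 - 195.255.255.255) -> Router G
  195.32.0.0/11 (195.32.0.0 - 195.63.255.255) -> Router M
  195.36.0.0/14 (195.36.0.0 - 195.39.255.255) -> Router J
  195.37.128.0/18 (195.37.128.0 - 195.37.191.255) -> Router E
  195.37.128.0/19 (195.37.128.0 - 195.37.159.255) -> Router L
More-specific entries that do NOT match:
  195.37.149.64/28 (195.37.149.64 - 195.37.149.79) does not contain 195.37.149.5
  195.37.149.32/28 (195.37.149.32 - 195.37.149.47) does not contain 195.37.149.5
  67.37.149.0/28 (67.37.149.0 - 67.37.149.15) does not contain 195.37.149.5
  195.37.149.32/27 (195.37.149.32 - 195.37.149.63) does not contain 195.37.149.5
  195.37.149.64/27 (195.37.149.64 - 195.37.149.95) does not contain 195.37.149.5
  195.37.145.0/25 (195.37.145.0 - 195.37.145.127) does not contain 195.37.149.5
  195.37.150.0/23 (195.37.150.0 - 195.37.151.255) does not contain 195.37.149.5
  195.165.144.0/21 (195.165.144.0 - 195.165.151.255) does not contain 195.37.149.5
  194.37.144.0/20 (194.37.144.0 - 194.37.159.255) does not contain 195.37.149.5
Longest matching prefix is /19 -> next hop Router L.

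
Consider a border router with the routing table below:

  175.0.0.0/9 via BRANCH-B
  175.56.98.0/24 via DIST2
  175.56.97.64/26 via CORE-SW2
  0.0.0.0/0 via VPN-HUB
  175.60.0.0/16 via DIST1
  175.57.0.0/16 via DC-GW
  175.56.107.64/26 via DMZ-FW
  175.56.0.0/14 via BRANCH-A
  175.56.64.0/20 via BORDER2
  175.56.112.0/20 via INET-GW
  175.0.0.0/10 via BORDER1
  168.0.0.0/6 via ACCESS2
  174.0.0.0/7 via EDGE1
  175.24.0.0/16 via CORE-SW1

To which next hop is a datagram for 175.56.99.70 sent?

BRANCH-A

Routes whose prefix contains 175.56.99.70:
  0.0.0.0/0 (default, matches everything) -> VPN-HUB
  174.0.0.0/7 (174.0.0.0 - 175.255.255.255) -> EDGE1
  175.0.0.0/9 (175.0.0.0 - 175.127.255.255) -> BRANCH-B
  175.0.0.0/10 (175.0.0.0 - 175.63.255.255) -> BORDER1
  175.56.0.0/14 (175.56.0.0 - 175.59.255.255) -> BRANCH-A
More-specific entries that do NOT match:
  175.56.97.64/26 (175.56.97.64 - 175.56.97.127) does not contain 175.56.99.70
  175.56.107.64/26 (175.56.107.64 - 175.56.107.127) does not contain 175.56.99.70
  175.56.98.0/24 (175.56.98.0 - 175.56.98.255) does not contain 175.56.99.70
  175.56.64.0/20 (175.56.64.0 - 175.56.79.255) does not contain 175.56.99.70
  175.56.112.0/20 (175.56.112.0 - 175.56.127.255) does not contain 175.56.99.70
  175.60.0.0/16 (175.60.0.0 - 175.60.255.255) does not contain 175.56.99.70
  175.57.0.0/16 (175.57.0.0 - 175.57.255.255) does not contain 175.56.99.70
  175.24.0.0/16 (175.24.0.0 - 175.24.255.255) does not contain 175.56.99.70
Longest matching prefix is /14 -> next hop BRANCH-A.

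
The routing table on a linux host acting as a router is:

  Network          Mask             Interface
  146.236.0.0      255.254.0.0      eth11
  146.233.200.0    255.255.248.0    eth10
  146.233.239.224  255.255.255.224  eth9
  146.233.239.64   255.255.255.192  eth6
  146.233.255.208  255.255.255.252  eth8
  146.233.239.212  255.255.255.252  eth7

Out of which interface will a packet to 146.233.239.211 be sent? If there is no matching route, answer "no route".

no route

No entry's prefix contains 146.233.239.211; there is no default route.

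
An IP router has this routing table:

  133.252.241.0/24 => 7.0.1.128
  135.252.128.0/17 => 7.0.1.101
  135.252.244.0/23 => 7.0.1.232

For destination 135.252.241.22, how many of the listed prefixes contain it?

Prefixes containing 135.252.241.22:
  135.252.128.0/17 (135.252.128.0 - 135.252.255.255)
Total matching entries: 1.

1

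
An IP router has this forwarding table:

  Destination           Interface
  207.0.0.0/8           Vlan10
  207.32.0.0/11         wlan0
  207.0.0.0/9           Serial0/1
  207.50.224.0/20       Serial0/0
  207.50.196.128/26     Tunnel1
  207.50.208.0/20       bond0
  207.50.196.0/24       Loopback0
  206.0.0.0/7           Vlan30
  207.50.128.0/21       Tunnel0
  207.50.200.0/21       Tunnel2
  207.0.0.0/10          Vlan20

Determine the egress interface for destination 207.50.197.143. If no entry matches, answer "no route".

wlan0

Routes whose prefix contains 207.50.197.143:
  206.0.0.0/7 (206.0.0.0 - 207.255.255.255) -> Vlan30
  207.0.0.0/8 (207.0.0.0 - 207.255.255.255) -> Vlan10
  207.0.0.0/9 (207.0.0.0 - 207.127.255.255) -> Serial0/1
  207.0.0.0/10 (207.0.0.0 - 207.63.255.255) -> Vlan20
  207.32.0.0/11 (207.32.0.0 - 207.63.255.255) -> wlan0
More-specific entries that do NOT match:
  207.50.196.128/26 (207.50.196.128 - 207.50.196.191) does not contain 207.50.197.143
  207.50.196.0/24 (207.50.196.0 - 207.50.196.255) does not contain 207.50.197.143
  207.50.128.0/21 (207.50.128.0 - 207.50.135.255) does not contain 207.50.197.143
  207.50.200.0/21 (207.50.200.0 - 207.50.207.255) does not contain 207.50.197.143
  207.50.224.0/20 (207.50.224.0 - 207.50.239.255) does not contain 207.50.197.143
  207.50.208.0/20 (207.50.208.0 - 207.50.223.255) does not contain 207.50.197.143
Longest matching prefix is /11 -> interface wlan0.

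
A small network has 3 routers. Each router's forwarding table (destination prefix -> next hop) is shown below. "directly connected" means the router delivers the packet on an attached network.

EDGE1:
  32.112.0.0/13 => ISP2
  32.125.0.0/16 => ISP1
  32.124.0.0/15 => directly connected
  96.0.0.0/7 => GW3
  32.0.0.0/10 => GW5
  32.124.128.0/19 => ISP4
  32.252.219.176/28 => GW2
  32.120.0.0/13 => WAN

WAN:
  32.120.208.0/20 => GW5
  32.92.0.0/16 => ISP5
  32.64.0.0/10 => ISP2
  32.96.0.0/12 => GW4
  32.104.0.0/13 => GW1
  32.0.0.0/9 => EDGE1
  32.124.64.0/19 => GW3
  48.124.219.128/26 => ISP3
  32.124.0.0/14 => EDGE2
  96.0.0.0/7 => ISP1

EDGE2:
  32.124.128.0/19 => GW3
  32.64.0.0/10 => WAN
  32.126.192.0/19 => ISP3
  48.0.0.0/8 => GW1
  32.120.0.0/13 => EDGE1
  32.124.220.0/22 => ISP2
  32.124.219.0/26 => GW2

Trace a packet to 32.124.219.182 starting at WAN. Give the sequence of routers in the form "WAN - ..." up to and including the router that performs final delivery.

WAN - EDGE2 - EDGE1

At WAN: longest match for 32.124.219.182 is 32.124.0.0/14 -> EDGE2
At EDGE2: longest match for 32.124.219.182 is 32.120.0.0/13 -> EDGE1
At EDGE1: longest match for 32.124.219.182 is 32.124.0.0/15 -> directly connected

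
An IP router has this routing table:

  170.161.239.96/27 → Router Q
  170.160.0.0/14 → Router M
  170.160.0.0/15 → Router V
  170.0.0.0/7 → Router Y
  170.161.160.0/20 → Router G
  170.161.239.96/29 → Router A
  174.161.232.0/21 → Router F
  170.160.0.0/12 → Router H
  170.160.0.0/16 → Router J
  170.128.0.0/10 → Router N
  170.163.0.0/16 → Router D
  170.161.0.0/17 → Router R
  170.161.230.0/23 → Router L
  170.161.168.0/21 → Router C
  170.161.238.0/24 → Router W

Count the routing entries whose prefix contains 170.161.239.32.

5

Prefixes containing 170.161.239.32:
  170.0.0.0/7 (170.0.0.0 - 171.255.255.255)
  170.128.0.0/10 (170.128.0.0 - 170.191.255.255)
  170.160.0.0/12 (170.160.0.0 - 170.175.255.255)
  170.160.0.0/14 (170.160.0.0 - 170.163.255.255)
  170.160.0.0/15 (170.160.0.0 - 170.161.255.255)
Total matching entries: 5.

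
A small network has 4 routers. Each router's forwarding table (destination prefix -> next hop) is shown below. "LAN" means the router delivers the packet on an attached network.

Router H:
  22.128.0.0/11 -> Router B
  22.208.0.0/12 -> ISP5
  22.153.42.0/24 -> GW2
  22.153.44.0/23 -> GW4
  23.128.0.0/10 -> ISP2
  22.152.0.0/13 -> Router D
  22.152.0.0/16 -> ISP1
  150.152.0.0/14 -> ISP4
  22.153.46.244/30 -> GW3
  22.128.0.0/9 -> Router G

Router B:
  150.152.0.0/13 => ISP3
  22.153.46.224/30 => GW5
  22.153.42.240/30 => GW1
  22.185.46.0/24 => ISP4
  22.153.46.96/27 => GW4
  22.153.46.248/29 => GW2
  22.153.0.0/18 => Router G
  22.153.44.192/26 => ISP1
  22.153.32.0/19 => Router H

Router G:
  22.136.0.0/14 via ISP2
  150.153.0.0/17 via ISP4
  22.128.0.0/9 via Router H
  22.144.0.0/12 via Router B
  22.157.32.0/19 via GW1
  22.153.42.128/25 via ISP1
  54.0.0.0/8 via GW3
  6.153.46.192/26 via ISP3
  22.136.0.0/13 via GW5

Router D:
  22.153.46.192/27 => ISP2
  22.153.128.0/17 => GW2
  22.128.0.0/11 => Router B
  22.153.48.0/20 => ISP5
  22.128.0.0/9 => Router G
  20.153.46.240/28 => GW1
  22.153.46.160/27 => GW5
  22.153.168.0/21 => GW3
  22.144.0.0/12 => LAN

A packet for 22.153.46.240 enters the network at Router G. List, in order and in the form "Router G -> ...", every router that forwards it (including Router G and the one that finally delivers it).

Router G -> Router B -> Router H -> Router D

At Router G: longest match for 22.153.46.240 is 22.144.0.0/12 -> Router B
At Router B: longest match for 22.153.46.240 is 22.153.32.0/19 -> Router H
At Router H: longest match for 22.153.46.240 is 22.152.0.0/13 -> Router D
At Router D: longest match for 22.153.46.240 is 22.144.0.0/12 -> LAN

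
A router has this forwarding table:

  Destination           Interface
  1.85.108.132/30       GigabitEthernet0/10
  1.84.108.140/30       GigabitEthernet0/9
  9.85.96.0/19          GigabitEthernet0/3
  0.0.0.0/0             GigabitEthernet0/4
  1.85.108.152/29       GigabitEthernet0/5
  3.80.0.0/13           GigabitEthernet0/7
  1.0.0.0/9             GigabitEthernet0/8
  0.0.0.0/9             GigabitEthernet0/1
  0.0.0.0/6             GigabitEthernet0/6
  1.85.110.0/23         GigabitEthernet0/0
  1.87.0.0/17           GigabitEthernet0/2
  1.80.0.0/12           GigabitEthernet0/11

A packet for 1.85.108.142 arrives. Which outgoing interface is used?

Routes whose prefix contains 1.85.108.142:
  0.0.0.0/0 (default, matches everything) -> GigabitEthernet0/4
  0.0.0.0/6 (0.0.0.0 - 3.255.255.255) -> GigabitEthernet0/6
  1.0.0.0/9 (1.0.0.0 - 1.127.255.255) -> GigabitEthernet0/8
  1.80.0.0/12 (1.80.0.0 - 1.95.255.255) -> GigabitEthernet0/11
More-specific entries that do NOT match:
  1.85.108.132/30 (1.85.108.132 - 1.85.108.135) does not contain 1.85.108.142
  1.84.108.140/30 (1.84.108.140 - 1.84.108.143) does not contain 1.85.108.142
  1.85.108.152/29 (1.85.108.152 - 1.85.108.159) does not contain 1.85.108.142
  1.85.110.0/23 (1.85.110.0 - 1.85.111.255) does not contain 1.85.108.142
  9.85.96.0/19 (9.85.96.0 - 9.85.127.255) does not contain 1.85.108.142
  1.87.0.0/17 (1.87.0.0 - 1.87.127.255) does not contain 1.85.108.142
  3.80.0.0/13 (3.80.0.0 - 3.87.255.255) does not contain 1.85.108.142
Longest matching prefix is /12 -> interface GigabitEthernet0/11.

GigabitEthernet0/11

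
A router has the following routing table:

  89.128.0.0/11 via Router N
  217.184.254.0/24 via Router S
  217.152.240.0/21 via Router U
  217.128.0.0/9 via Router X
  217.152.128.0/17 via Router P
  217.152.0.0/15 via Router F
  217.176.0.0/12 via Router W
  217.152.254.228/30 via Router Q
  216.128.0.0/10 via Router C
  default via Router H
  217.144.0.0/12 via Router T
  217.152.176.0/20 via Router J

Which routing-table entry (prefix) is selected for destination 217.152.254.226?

Entries matching 217.152.254.226:
  0.0.0.0/0 (default, matches everything)
  217.128.0.0/9 (217.128.0.0 - 217.255.255.255)
  217.144.0.0/12 (217.144.0.0 - 217.159.255.255)
  217.152.0.0/15 (217.152.0.0 - 217.153.255.255)
  217.152.128.0/17 (217.152.128.0 - 217.152.255.255)
Most specific is 217.152.128.0/17.

217.152.128.0/17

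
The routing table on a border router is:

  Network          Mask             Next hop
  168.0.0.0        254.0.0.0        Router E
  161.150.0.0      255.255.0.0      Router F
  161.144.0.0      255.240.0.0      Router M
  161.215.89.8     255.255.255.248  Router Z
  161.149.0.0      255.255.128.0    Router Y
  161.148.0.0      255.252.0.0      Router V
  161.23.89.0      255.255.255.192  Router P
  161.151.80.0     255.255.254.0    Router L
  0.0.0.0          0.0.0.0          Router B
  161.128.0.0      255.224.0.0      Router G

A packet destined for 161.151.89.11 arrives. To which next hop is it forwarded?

Routes whose prefix contains 161.151.89.11:
  0.0.0.0/0 (default, matches everything) -> Router B
  161.128.0.0/11 (161.128.0.0 - 161.159.255.255) -> Router G
  161.144.0.0/12 (161.144.0.0 - 161.159.255.255) -> Router M
  161.148.0.0/14 (161.148.0.0 - 161.151.255.255) -> Router V
More-specific entries that do NOT match:
  161.215.89.8/29 (161.215.89.8 - 161.215.89.15) does not contain 161.151.89.11
  161.23.89.0/26 (161.23.89.0 - 161.23.89.63) does not contain 161.151.89.11
  161.151.80.0/23 (161.151.80.0 - 161.151.81.255) does not contain 161.151.89.11
  161.149.0.0/17 (161.149.0.0 - 161.149.127.255) does not contain 161.151.89.11
  161.150.0.0/16 (161.150.0.0 - 161.150.255.255) does not contain 161.151.89.11
Longest matching prefix is /14 -> next hop Router V.

Router V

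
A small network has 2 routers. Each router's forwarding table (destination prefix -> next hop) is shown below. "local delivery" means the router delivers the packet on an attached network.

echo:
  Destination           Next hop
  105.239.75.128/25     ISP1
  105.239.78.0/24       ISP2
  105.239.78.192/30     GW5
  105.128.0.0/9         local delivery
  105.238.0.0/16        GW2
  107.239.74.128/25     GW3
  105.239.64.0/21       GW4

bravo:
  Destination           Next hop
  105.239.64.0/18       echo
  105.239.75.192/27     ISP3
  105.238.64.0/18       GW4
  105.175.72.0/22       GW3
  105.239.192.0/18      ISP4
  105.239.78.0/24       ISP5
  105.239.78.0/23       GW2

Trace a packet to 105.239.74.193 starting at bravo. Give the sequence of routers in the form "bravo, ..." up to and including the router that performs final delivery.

At bravo: longest match for 105.239.74.193 is 105.239.64.0/18 -> echo
At echo: longest match for 105.239.74.193 is 105.128.0.0/9 -> local delivery

bravo, echo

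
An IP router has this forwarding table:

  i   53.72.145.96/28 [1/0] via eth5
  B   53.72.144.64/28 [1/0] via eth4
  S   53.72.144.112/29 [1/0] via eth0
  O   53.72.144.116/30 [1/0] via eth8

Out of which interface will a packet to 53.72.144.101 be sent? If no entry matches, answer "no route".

no route

No entry's prefix contains 53.72.144.101; there is no default route.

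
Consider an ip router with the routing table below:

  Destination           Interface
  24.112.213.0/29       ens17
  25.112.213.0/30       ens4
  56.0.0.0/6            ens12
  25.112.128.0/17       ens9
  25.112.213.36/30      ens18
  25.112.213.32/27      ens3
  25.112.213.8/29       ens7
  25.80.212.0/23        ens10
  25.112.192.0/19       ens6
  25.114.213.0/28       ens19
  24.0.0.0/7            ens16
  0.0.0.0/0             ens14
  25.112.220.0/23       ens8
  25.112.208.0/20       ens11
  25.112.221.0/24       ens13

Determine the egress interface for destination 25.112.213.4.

ens11

Routes whose prefix contains 25.112.213.4:
  0.0.0.0/0 (default, matches everything) -> ens14
  24.0.0.0/7 (24.0.0.0 - 25.255.255.255) -> ens16
  25.112.128.0/17 (25.112.128.0 - 25.112.255.255) -> ens9
  25.112.192.0/19 (25.112.192.0 - 25.112.223.255) -> ens6
  25.112.208.0/20 (25.112.208.0 - 25.112.223.255) -> ens11
More-specific entries that do NOT match:
  25.112.213.0/30 (25.112.213.0 - 25.112.213.3) does not contain 25.112.213.4
  25.112.213.36/30 (25.112.213.36 - 25.112.213.39) does not contain 25.112.213.4
  24.112.213.0/29 (24.112.213.0 - 24.112.213.7) does not contain 25.112.213.4
  25.112.213.8/29 (25.112.213.8 - 25.112.213.15) does not contain 25.112.213.4
  25.114.213.0/28 (25.114.213.0 - 25.114.213.15) does not contain 25.112.213.4
  25.112.213.32/27 (25.112.213.32 - 25.112.213.63) does not contain 25.112.213.4
  25.112.221.0/24 (25.112.221.0 - 25.112.221.255) does not contain 25.112.213.4
  25.80.212.0/23 (25.80.212.0 - 25.80.213.255) does not contain 25.112.213.4
  25.112.220.0/23 (25.112.220.0 - 25.112.221.255) does not contain 25.112.213.4
Longest matching prefix is /20 -> interface ens11.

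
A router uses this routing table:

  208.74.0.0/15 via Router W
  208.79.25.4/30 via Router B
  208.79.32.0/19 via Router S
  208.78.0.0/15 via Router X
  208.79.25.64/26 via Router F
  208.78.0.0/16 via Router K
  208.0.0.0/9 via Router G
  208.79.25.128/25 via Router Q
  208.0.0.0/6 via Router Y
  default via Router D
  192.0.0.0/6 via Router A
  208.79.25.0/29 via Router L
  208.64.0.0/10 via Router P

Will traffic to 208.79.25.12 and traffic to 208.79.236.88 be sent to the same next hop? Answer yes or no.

208.79.25.12: longest match 208.78.0.0/15 -> Router X
208.79.236.88: longest match 208.78.0.0/15 -> Router X

yes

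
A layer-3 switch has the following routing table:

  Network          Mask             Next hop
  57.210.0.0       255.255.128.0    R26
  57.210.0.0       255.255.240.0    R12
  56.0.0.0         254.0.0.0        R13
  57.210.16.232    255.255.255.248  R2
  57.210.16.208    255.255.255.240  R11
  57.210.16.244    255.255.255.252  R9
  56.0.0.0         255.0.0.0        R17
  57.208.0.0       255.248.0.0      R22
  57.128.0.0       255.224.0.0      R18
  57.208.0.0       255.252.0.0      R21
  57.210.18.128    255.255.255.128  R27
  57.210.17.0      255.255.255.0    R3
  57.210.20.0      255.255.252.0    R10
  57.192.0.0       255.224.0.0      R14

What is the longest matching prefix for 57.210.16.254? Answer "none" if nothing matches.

Entries matching 57.210.16.254:
  56.0.0.0/7 (56.0.0.0 - 57.255.255.255)
  57.192.0.0/11 (57.192.0.0 - 57.223.255.255)
  57.208.0.0/13 (57.208.0.0 - 57.215.255.255)
  57.208.0.0/14 (57.208.0.0 - 57.211.255.255)
  57.210.0.0/17 (57.210.0.0 - 57.210.127.255)
Most specific is 57.210.0.0/17.

57.210.0.0/17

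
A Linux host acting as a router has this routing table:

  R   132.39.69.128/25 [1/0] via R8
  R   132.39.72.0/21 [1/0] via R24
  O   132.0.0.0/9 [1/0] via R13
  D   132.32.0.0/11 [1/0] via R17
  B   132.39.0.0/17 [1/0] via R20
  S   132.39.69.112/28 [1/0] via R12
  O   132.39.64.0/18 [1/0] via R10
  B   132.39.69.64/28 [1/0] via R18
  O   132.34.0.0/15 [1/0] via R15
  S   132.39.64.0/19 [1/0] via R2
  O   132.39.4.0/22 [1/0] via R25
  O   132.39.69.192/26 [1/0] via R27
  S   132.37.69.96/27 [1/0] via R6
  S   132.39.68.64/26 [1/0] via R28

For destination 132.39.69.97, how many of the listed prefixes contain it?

Prefixes containing 132.39.69.97:
  132.0.0.0/9 (132.0.0.0 - 132.127.255.255)
  132.32.0.0/11 (132.32.0.0 - 132.63.255.255)
  132.39.0.0/17 (132.39.0.0 - 132.39.127.255)
  132.39.64.0/18 (132.39.64.0 - 132.39.127.255)
  132.39.64.0/19 (132.39.64.0 - 132.39.95.255)
Total matching entries: 5.

5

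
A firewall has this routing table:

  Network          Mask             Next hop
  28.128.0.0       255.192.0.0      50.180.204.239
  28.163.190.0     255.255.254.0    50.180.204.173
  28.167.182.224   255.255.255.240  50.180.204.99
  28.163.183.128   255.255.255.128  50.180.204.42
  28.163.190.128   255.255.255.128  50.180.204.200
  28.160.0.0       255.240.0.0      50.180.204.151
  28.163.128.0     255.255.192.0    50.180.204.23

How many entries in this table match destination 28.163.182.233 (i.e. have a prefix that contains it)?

3

Prefixes containing 28.163.182.233:
  28.128.0.0/10 (28.128.0.0 - 28.191.255.255)
  28.160.0.0/12 (28.160.0.0 - 28.175.255.255)
  28.163.128.0/18 (28.163.128.0 - 28.163.191.255)
Total matching entries: 3.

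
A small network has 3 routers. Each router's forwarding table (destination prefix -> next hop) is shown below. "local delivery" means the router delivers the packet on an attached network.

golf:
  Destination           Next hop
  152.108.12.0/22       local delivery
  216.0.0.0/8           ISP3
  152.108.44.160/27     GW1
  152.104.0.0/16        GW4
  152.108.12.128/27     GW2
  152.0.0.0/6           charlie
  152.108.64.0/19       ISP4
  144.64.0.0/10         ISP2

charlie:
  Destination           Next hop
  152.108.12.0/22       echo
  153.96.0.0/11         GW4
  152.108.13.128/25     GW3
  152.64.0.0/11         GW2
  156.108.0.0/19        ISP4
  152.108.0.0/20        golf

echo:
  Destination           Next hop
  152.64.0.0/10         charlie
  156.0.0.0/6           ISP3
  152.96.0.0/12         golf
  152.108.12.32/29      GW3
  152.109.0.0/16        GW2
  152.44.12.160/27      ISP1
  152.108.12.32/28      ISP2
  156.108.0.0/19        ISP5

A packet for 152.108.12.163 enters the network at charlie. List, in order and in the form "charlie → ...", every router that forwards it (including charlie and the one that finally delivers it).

charlie → echo → golf

At charlie: longest match for 152.108.12.163 is 152.108.12.0/22 -> echo
At echo: longest match for 152.108.12.163 is 152.96.0.0/12 -> golf
At golf: longest match for 152.108.12.163 is 152.108.12.0/22 -> local delivery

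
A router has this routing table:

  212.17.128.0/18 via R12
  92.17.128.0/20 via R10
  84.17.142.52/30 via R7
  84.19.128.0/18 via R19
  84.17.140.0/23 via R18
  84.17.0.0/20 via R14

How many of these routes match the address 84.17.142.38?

0

No listed prefix contains 84.17.142.38.
Total matching entries: 0.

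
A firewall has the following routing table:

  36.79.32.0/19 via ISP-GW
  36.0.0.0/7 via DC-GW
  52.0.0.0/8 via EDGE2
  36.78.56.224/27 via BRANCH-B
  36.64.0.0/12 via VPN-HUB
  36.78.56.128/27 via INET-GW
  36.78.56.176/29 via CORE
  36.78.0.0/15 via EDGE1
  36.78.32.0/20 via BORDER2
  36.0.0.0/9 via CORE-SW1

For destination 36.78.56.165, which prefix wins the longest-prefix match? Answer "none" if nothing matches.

Entries matching 36.78.56.165:
  36.0.0.0/7 (36.0.0.0 - 37.255.255.255)
  36.0.0.0/9 (36.0.0.0 - 36.127.255.255)
  36.64.0.0/12 (36.64.0.0 - 36.79.255.255)
  36.78.0.0/15 (36.78.0.0 - 36.79.255.255)
Most specific is 36.78.0.0/15.

36.78.0.0/15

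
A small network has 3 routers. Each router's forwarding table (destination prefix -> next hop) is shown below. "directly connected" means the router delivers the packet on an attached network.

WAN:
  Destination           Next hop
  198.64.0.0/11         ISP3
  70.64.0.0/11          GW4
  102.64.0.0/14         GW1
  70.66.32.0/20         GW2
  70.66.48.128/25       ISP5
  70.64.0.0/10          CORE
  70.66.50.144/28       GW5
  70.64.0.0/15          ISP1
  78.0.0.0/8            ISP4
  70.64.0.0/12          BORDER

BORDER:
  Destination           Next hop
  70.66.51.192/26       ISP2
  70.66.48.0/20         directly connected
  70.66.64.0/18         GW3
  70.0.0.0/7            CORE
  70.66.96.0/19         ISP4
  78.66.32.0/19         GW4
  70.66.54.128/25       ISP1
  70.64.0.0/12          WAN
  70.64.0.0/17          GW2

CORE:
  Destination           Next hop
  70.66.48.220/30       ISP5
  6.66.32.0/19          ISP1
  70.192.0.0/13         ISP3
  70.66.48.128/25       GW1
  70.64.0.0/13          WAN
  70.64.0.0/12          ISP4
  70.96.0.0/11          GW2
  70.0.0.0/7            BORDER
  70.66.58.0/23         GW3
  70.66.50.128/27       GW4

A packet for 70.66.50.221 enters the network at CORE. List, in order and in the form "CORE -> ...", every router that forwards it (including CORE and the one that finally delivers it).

At CORE: longest match for 70.66.50.221 is 70.64.0.0/13 -> WAN
At WAN: longest match for 70.66.50.221 is 70.64.0.0/12 -> BORDER
At BORDER: longest match for 70.66.50.221 is 70.66.48.0/20 -> directly connected

CORE -> WAN -> BORDER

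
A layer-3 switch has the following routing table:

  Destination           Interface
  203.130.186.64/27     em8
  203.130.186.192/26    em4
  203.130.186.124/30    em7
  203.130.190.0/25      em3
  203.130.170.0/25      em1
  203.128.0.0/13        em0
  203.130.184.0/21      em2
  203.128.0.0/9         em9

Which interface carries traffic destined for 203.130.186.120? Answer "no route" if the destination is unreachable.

em2

Routes whose prefix contains 203.130.186.120:
  203.128.0.0/9 (203.128.0.0 - 203.255.255.255) -> em9
  203.128.0.0/13 (203.128.0.0 - 203.135.255.255) -> em0
  203.130.184.0/21 (203.130.184.0 - 203.130.191.255) -> em2
More-specific entries that do NOT match:
  203.130.186.124/30 (203.130.186.124 - 203.130.186.127) does not contain 203.130.186.120
  203.130.186.64/27 (203.130.186.64 - 203.130.186.95) does not contain 203.130.186.120
  203.130.186.192/26 (203.130.186.192 - 203.130.186.255) does not contain 203.130.186.120
  203.130.190.0/25 (203.130.190.0 - 203.130.190.127) does not contain 203.130.186.120
  203.130.170.0/25 (203.130.170.0 - 203.130.170.127) does not contain 203.130.186.120
Longest matching prefix is /21 -> interface em2.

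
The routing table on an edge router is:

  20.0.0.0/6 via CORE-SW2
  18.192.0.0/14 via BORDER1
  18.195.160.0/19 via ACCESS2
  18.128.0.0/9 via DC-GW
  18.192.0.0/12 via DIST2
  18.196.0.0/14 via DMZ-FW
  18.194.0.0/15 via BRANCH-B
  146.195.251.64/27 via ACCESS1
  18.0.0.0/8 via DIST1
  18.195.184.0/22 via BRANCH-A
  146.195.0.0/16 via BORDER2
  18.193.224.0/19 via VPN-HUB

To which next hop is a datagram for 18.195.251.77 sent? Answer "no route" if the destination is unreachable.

Routes whose prefix contains 18.195.251.77:
  18.0.0.0/8 (18.0.0.0 - 18.255.255.255) -> DIST1
  18.128.0.0/9 (18.128.0.0 - 18.255.255.255) -> DC-GW
  18.192.0.0/12 (18.192.0.0 - 18.207.255.255) -> DIST2
  18.192.0.0/14 (18.192.0.0 - 18.195.255.255) -> BORDER1
  18.194.0.0/15 (18.194.0.0 - 18.195.255.255) -> BRANCH-B
More-specific entries that do NOT match:
  146.195.251.64/27 (146.195.251.64 - 146.195.251.95) does not contain 18.195.251.77
  18.195.184.0/22 (18.195.184.0 - 18.195.187.255) does not contain 18.195.251.77
  18.195.160.0/19 (18.195.160.0 - 18.195.191.255) does not contain 18.195.251.77
  18.193.224.0/19 (18.193.224.0 - 18.193.255.255) does not contain 18.195.251.77
  146.195.0.0/16 (146.195.0.0 - 146.195.255.255) does not contain 18.195.251.77
Longest matching prefix is /15 -> next hop BRANCH-B.

BRANCH-B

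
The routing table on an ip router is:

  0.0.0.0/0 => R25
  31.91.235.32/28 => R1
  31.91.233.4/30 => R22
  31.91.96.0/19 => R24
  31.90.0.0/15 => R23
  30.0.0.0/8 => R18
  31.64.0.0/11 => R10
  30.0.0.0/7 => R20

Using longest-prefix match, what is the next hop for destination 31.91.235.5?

R23

Routes whose prefix contains 31.91.235.5:
  0.0.0.0/0 (default, matches everything) -> R25
  30.0.0.0/7 (30.0.0.0 - 31.255.255.255) -> R20
  31.64.0.0/11 (31.64.0.0 - 31.95.255.255) -> R10
  31.90.0.0/15 (31.90.0.0 - 31.91.255.255) -> R23
More-specific entries that do NOT match:
  31.91.233.4/30 (31.91.233.4 - 31.91.233.7) does not contain 31.91.235.5
  31.91.235.32/28 (31.91.235.32 - 31.91.235.47) does not contain 31.91.235.5
  31.91.96.0/19 (31.91.96.0 - 31.91.127.255) does not contain 31.91.235.5
Longest matching prefix is /15 -> next hop R23.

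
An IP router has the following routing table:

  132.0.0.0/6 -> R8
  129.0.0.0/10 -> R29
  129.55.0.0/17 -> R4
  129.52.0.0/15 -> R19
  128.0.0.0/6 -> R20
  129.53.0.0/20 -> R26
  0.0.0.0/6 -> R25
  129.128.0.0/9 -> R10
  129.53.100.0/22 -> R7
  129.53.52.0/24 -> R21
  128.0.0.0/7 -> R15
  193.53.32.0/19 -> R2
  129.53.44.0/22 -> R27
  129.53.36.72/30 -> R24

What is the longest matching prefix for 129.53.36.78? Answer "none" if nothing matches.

Entries matching 129.53.36.78:
  128.0.0.0/6 (128.0.0.0 - 131.255.255.255)
  128.0.0.0/7 (128.0.0.0 - 129.255.255.255)
  129.0.0.0/10 (129.0.0.0 - 129.63.255.255)
  129.52.0.0/15 (129.52.0.0 - 129.53.255.255)
Most specific is 129.52.0.0/15.

129.52.0.0/15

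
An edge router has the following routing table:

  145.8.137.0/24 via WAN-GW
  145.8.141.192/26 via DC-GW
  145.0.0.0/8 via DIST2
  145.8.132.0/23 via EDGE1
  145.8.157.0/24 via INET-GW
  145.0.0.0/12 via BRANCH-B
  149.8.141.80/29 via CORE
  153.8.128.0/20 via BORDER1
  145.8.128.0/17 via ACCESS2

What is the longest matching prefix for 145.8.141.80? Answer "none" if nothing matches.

Entries matching 145.8.141.80:
  145.0.0.0/8 (145.0.0.0 - 145.255.255.255)
  145.0.0.0/12 (145.0.0.0 - 145.15.255.255)
  145.8.128.0/17 (145.8.128.0 - 145.8.255.255)
Most specific is 145.8.128.0/17.

145.8.128.0/17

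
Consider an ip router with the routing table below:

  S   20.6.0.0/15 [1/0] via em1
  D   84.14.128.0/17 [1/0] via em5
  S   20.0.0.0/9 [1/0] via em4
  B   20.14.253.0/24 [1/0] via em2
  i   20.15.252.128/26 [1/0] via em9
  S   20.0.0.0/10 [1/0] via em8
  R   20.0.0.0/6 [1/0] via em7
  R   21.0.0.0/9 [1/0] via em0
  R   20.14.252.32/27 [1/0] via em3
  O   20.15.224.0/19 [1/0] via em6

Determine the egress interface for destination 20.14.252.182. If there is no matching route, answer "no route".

Routes whose prefix contains 20.14.252.182:
  20.0.0.0/6 (20.0.0.0 - 23.255.255.255) -> em7
  20.0.0.0/9 (20.0.0.0 - 20.127.255.255) -> em4
  20.0.0.0/10 (20.0.0.0 - 20.63.255.255) -> em8
More-specific entries that do NOT match:
  20.14.252.32/27 (20.14.252.32 - 20.14.252.63) does not contain 20.14.252.182
  20.15.252.128/26 (20.15.252.128 - 20.15.252.191) does not contain 20.14.252.182
  20.14.253.0/24 (20.14.253.0 - 20.14.253.255) does not contain 20.14.252.182
  20.15.224.0/19 (20.15.224.0 - 20.15.255.255) does not contain 20.14.252.182
  84.14.128.0/17 (84.14.128.0 - 84.14.255.255) does not contain 20.14.252.182
  20.6.0.0/15 (20.6.0.0 - 20.7.255.255) does not contain 20.14.252.182
Longest matching prefix is /10 -> interface em8.

em8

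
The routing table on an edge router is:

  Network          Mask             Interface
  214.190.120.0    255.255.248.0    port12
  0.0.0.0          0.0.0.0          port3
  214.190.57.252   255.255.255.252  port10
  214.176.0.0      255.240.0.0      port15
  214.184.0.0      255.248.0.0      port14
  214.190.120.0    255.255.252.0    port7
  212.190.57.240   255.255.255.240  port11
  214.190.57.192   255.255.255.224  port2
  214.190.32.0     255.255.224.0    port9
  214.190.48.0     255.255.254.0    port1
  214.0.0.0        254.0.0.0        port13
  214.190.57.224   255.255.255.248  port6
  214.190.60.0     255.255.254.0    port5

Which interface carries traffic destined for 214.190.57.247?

port9

Routes whose prefix contains 214.190.57.247:
  0.0.0.0/0 (default, matches everything) -> port3
  214.0.0.0/7 (214.0.0.0 - 215.255.255.255) -> port13
  214.176.0.0/12 (214.176.0.0 - 214.191.255.255) -> port15
  214.184.0.0/13 (214.184.0.0 - 214.191.255.255) -> port14
  214.190.32.0/19 (214.190.32.0 - 214.190.63.255) -> port9
More-specific entries that do NOT match:
  214.190.57.252/30 (214.190.57.252 - 214.190.57.255) does not contain 214.190.57.247
  214.190.57.224/29 (214.190.57.224 - 214.190.57.231) does not contain 214.190.57.247
  212.190.57.240/28 (212.190.57.240 - 212.190.57.255) does not contain 214.190.57.247
  214.190.57.192/27 (214.190.57.192 - 214.190.57.223) does not contain 214.190.57.247
  214.190.48.0/23 (214.190.48.0 - 214.190.49.255) does not contain 214.190.57.247
  214.190.60.0/23 (214.190.60.0 - 214.190.61.255) does not contain 214.190.57.247
  214.190.120.0/22 (214.190.120.0 - 214.190.123.255) does not contain 214.190.57.247
  214.190.120.0/21 (214.190.120.0 - 214.190.127.255) does not contain 214.190.57.247
Longest matching prefix is /19 -> interface port9.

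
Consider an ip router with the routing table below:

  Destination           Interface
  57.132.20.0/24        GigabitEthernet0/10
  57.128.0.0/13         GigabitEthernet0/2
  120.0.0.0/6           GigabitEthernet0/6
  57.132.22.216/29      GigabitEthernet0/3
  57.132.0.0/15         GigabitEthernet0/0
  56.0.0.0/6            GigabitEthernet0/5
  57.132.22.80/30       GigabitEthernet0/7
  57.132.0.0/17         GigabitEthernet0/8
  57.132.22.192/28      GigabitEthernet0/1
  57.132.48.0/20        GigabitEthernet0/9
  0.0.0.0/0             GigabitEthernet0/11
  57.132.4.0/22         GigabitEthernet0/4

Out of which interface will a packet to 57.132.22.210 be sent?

Routes whose prefix contains 57.132.22.210:
  0.0.0.0/0 (default, matches everything) -> GigabitEthernet0/11
  56.0.0.0/6 (56.0.0.0 - 59.255.255.255) -> GigabitEthernet0/5
  57.128.0.0/13 (57.128.0.0 - 57.135.255.255) -> GigabitEthernet0/2
  57.132.0.0/15 (57.132.0.0 - 57.133.255.255) -> GigabitEthernet0/0
  57.132.0.0/17 (57.132.0.0 - 57.132.127.255) -> GigabitEthernet0/8
More-specific entries that do NOT match:
  57.132.22.80/30 (57.132.22.80 - 57.132.22.83) does not contain 57.132.22.210
  57.132.22.216/29 (57.132.22.216 - 57.132.22.223) does not contain 57.132.22.210
  57.132.22.192/28 (57.132.22.192 - 57.132.22.207) does not contain 57.132.22.210
  57.132.20.0/24 (57.132.20.0 - 57.132.20.255) does not contain 57.132.22.210
  57.132.4.0/22 (57.132.4.0 - 57.132.7.255) does not contain 57.132.22.210
  57.132.48.0/20 (57.132.48.0 - 57.132.63.255) does not contain 57.132.22.210
Longest matching prefix is /17 -> interface GigabitEthernet0/8.

GigabitEthernet0/8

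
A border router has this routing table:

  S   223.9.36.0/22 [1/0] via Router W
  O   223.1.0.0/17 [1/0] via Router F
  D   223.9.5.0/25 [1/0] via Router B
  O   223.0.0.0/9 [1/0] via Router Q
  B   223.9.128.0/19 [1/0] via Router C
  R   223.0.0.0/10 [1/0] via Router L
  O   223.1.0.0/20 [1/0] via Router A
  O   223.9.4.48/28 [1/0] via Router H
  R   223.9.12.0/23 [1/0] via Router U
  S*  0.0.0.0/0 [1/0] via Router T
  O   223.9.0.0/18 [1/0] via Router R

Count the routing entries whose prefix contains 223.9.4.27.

Prefixes containing 223.9.4.27:
  0.0.0.0/0 (default, matches everything)
  223.0.0.0/9 (223.0.0.0 - 223.127.255.255)
  223.0.0.0/10 (223.0.0.0 - 223.63.255.255)
  223.9.0.0/18 (223.9.0.0 - 223.9.63.255)
Total matching entries: 4.

4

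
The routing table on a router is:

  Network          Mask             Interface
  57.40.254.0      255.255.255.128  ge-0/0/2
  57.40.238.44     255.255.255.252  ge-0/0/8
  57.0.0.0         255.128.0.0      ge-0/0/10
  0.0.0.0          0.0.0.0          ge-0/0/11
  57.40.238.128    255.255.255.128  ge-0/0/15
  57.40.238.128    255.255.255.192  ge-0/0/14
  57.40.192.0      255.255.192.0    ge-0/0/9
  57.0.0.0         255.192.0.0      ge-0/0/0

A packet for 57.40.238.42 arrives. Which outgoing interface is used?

Routes whose prefix contains 57.40.238.42:
  0.0.0.0/0 (default, matches everything) -> ge-0/0/11
  57.0.0.0/9 (57.0.0.0 - 57.127.255.255) -> ge-0/0/10
  57.0.0.0/10 (57.0.0.0 - 57.63.255.255) -> ge-0/0/0
  57.40.192.0/18 (57.40.192.0 - 57.40.255.255) -> ge-0/0/9
More-specific entries that do NOT match:
  57.40.238.44/30 (57.40.238.44 - 57.40.238.47) does not contain 57.40.238.42
  57.40.238.128/26 (57.40.238.128 - 57.40.238.191) does not contain 57.40.238.42
  57.40.254.0/25 (57.40.254.0 - 57.40.254.127) does not contain 57.40.238.42
  57.40.238.128/25 (57.40.238.128 - 57.40.238.255) does not contain 57.40.238.42
Longest matching prefix is /18 -> interface ge-0/0/9.

ge-0/0/9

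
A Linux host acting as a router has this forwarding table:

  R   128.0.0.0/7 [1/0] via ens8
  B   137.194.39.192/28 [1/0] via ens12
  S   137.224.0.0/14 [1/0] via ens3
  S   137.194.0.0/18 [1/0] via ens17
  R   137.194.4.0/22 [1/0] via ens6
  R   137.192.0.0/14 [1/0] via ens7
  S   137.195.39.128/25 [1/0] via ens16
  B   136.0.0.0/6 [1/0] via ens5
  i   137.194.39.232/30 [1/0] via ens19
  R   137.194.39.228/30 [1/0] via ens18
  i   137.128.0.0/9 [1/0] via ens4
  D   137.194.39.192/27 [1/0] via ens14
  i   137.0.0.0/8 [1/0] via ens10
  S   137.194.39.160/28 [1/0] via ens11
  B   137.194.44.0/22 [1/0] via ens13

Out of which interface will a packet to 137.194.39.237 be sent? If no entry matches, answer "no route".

ens17

Routes whose prefix contains 137.194.39.237:
  136.0.0.0/6 (136.0.0.0 - 139.255.255.255) -> ens5
  137.0.0.0/8 (137.0.0.0 - 137.255.255.255) -> ens10
  137.128.0.0/9 (137.128.0.0 - 137.255.255.255) -> ens4
  137.192.0.0/14 (137.192.0.0 - 137.195.255.255) -> ens7
  137.194.0.0/18 (137.194.0.0 - 137.194.63.255) -> ens17
More-specific entries that do NOT match:
  137.194.39.232/30 (137.194.39.232 - 137.194.39.235) does not contain 137.194.39.237
  137.194.39.228/30 (137.194.39.228 - 137.194.39.231) does not contain 137.194.39.237
  137.194.39.192/28 (137.194.39.192 - 137.194.39.207) does not contain 137.194.39.237
  137.194.39.160/28 (137.194.39.160 - 137.194.39.175) does not contain 137.194.39.237
  137.194.39.192/27 (137.194.39.192 - 137.194.39.223) does not contain 137.194.39.237
  137.195.39.128/25 (137.195.39.128 - 137.195.39.255) does not contain 137.194.39.237
  137.194.4.0/22 (137.194.4.0 - 137.194.7.255) does not contain 137.194.39.237
  137.194.44.0/22 (137.194.44.0 - 137.194.47.255) does not contain 137.194.39.237
Longest matching prefix is /18 -> interface ens17.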